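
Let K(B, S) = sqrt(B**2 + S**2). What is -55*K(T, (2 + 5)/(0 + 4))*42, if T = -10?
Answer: -1155*sqrt(1649)/2 ≈ -23451.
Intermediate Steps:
-55*K(T, (2 + 5)/(0 + 4))*42 = -55*sqrt((-10)**2 + ((2 + 5)/(0 + 4))**2)*42 = -55*sqrt(100 + (7/4)**2)*42 = -55*sqrt(100 + 49/16)*42 = -55*sqrt(1649)/4*42 = -1155*sqrt(1649)/2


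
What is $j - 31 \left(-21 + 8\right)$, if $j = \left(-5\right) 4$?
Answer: $383$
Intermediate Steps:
$j = -20$
$j - 31 \left(-21 + 8\right) = -20 - 31 \left(-21 + 8\right) = -20 - -403 = -20 + 403 = 383$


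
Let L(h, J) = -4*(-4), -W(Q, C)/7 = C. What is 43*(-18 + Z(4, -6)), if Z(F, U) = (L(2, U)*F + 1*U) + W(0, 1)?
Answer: 1419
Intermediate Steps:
W(Q, C) = -7*C
L(h, J) = 16
Z(F, U) = -7 + U + 16*F (Z(F, U) = (16*F + 1*U) - 7*1 = (16*F + U) - 7 = (U + 16*F) - 7 = -7 + U + 16*F)
43*(-18 + Z(4, -6)) = 43*(-18 + (-7 - 6 + 16*4)) = 43*(-18 + (-7 - 6 + 64)) = 43*(-18 + 51) = 43*33 = 1419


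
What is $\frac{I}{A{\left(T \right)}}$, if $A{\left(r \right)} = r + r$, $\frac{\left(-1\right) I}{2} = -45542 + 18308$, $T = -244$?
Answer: $- \frac{13617}{122} \approx -111.61$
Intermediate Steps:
$I = 54468$ ($I = - 2 \left(-45542 + 18308\right) = \left(-2\right) \left(-27234\right) = 54468$)
$A{\left(r \right)} = 2 r$
$\frac{I}{A{\left(T \right)}} = \frac{54468}{2 \left(-244\right)} = \frac{54468}{-488} = 54468 \left(- \frac{1}{488}\right) = - \frac{13617}{122}$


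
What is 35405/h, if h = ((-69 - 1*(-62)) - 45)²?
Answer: 35405/2704 ≈ 13.094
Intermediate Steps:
h = 2704 (h = ((-69 + 62) - 45)² = (-7 - 45)² = (-52)² = 2704)
35405/h = 35405/2704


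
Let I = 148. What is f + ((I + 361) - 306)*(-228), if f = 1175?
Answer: -45109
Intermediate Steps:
f + ((I + 361) - 306)*(-228) = 1175 + ((148 + 361) - 306)*(-228) = 1175 + (509 - 306)*(-228) = 1175 + 203*(-228) = 1175 - 46284 = -45109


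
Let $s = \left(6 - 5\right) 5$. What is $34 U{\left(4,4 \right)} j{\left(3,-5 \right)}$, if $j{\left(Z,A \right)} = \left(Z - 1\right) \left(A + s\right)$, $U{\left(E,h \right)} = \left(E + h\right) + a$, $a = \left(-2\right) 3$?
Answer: $0$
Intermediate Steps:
$a = -6$
$s = 5$ ($s = 1 \cdot 5 = 5$)
$U{\left(E,h \right)} = -6 + E + h$ ($U{\left(E,h \right)} = \left(E + h\right) - 6 = -6 + E + h$)
$j{\left(Z,A \right)} = \left(-1 + Z\right) \left(5 + A\right)$ ($j{\left(Z,A \right)} = \left(Z - 1\right) \left(A + 5\right) = \left(-1 + Z\right) \left(5 + A\right)$)
$34 U{\left(4,4 \right)} j{\left(3,-5 \right)} = 34 \left(-6 + 4 + 4\right) \left(-5 - -5 + 5 \cdot 3 - 15\right) = 34 \cdot 2 \left(-5 + 5 + 15 - 15\right) = 68 \cdot 0 = 0$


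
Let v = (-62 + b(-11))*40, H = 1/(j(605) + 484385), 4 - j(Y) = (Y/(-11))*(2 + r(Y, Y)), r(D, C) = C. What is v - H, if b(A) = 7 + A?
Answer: -1366923361/517774 ≈ -2640.0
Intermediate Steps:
j(Y) = 4 + Y*(2 + Y)/11 (j(Y) = 4 - Y/(-11)*(2 + Y) = 4 - Y*(-1/11)*(2 + Y) = 4 - (-Y/11)*(2 + Y) = 4 - (-1)*Y*(2 + Y)/11 = 4 + Y*(2 + Y)/11)
H = 1/517774 (H = 1/((4 + (1/11)*605² + (2/11)*605) + 484385) = 1/((4 + (1/11)*366025 + 110) + 484385) = 1/((4 + 33275 + 110) + 484385) = 1/(33389 + 484385) = 1/517774 ≈ 1.9313e-6)
v = -2640 (v = (-62 + (7 - 11))*40 = (-62 - 4)*40 = -66*40 = -2640)
v - H = -2640 - 1*1/517774 = -2640 - 1/517774 = -1366923361/517774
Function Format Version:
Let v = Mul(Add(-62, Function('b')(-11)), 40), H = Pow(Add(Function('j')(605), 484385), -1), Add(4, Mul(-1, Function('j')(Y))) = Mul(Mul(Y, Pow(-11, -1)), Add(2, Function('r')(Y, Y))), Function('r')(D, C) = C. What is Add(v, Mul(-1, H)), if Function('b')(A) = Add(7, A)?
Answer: Rational(-1366923361, 517774) ≈ -2640.0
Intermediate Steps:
Function('j')(Y) = Add(4, Mul(Rational(1, 11), Y, Add(2, Y))) (Function('j')(Y) = Add(4, Mul(-1, Mul(Mul(Y, Pow(-11, -1)), Add(2, Y)))) = Add(4, Mul(-1, Mul(Mul(Y, Rational(-1, 11)), Add(2, Y)))) = Add(4, Mul(-1, Mul(Mul(Rational(-1, 11), Y), Add(2, Y)))) = Add(4, Mul(-1, Mul(Rational(-1, 11), Y, Add(2, Y)))) = Add(4, Mul(Rational(1, 11), Y, Add(2, Y))))
H = Rational(1, 517774) (H = Pow(Add(Add(4, Mul(Rational(1, 11), Pow(605, 2)), Mul(Rational(2, 11), 605)), 484385), -1) = Pow(Add(Add(4, Mul(Rational(1, 11), 366025), 110), 484385), -1) = Pow(Add(Add(4, 33275, 110), 484385), -1) = Pow(Add(33389, 484385), -1) = Pow(517774, -1) = Rational(1, 517774) ≈ 1.9313e-6)
v = -2640 (v = Mul(Add(-62, Add(7, -11)), 40) = Mul(Add(-62, -4), 40) = Mul(-66, 40) = -2640)
Add(v, Mul(-1, H)) = Add(-2640, Mul(-1, Rational(1, 517774))) = Add(-2640, Rational(-1, 517774)) = Rational(-1366923361, 517774)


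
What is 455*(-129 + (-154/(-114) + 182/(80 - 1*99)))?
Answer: -3559010/57 ≈ -62439.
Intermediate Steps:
455*(-129 + (-154/(-114) + 182/(80 - 1*99))) = 455*(-129 + (-154*(-1/114) + 182/(80 - 99))) = 455*(-129 + (77/57 + 182/(-19))) = 455*(-129 + (77/57 + 182*(-1/19))) = 455*(-129 + (77/57 - 182/19)) = 455*(-129 - 469/57) = 455*(-7822/57) = -3559010/57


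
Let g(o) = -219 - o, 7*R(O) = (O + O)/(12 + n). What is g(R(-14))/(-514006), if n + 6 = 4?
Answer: 1093/2570030 ≈ 0.00042529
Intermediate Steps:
n = -2 (n = -6 + 4 = -2)
R(O) = O/35 (R(O) = ((O + O)/(12 - 2))/7 = ((2*O)/10)/7 = ((2*O)*(⅒))/7 = (O/5)/7 = O/35)
g(R(-14))/(-514006) = (-219 - (-14)/35)/(-514006) = (-219 - 1*(-⅖))*(-1/514006) = (-219 + ⅖)*(-1/514006) = -1093/5*(-1/514006) = 1093/2570030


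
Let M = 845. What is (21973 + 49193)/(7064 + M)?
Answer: 71166/7909 ≈ 8.9981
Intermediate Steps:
(21973 + 49193)/(7064 + M) = (21973 + 49193)/(7064 + 845) = 71166/7909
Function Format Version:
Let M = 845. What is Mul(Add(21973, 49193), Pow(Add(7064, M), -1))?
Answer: Rational(71166, 7909) ≈ 8.9981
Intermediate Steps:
Mul(Add(21973, 49193), Pow(Add(7064, M), -1)) = Mul(Add(21973, 49193), Pow(Add(7064, 845), -1)) = Mul(71166, Pow(7909, -1)) = Mul(71166, Rational(1, 7909)) = Rational(71166, 7909)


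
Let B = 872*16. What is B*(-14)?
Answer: -195328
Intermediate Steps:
B = 13952
B*(-14) = 13952*(-14) = -195328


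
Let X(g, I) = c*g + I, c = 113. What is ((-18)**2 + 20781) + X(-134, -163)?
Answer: 5800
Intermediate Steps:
X(g, I) = I + 113*g (X(g, I) = 113*g + I = I + 113*g)
((-18)**2 + 20781) + X(-134, -163) = ((-18)**2 + 20781) + (-163 + 113*(-134)) = (324 + 20781) + (-163 - 15142) = 21105 - 15305 = 5800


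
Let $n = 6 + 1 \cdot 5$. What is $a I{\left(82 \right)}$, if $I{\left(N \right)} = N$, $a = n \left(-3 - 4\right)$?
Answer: $-6314$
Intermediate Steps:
$n = 11$ ($n = 6 + 5 = 11$)
$a = -77$ ($a = 11 \left(-3 - 4\right) = 11 \left(-7\right) = -77$)
$a I{\left(82 \right)} = \left(-77\right) 82 = -6314$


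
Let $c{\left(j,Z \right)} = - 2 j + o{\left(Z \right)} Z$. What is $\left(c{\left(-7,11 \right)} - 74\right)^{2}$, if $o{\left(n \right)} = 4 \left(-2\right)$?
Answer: $21904$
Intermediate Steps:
$o{\left(n \right)} = -8$
$c{\left(j,Z \right)} = - 8 Z - 2 j$ ($c{\left(j,Z \right)} = - 2 j - 8 Z = - 8 Z - 2 j$)
$\left(c{\left(-7,11 \right)} - 74\right)^{2} = \left(\left(\left(-8\right) 11 - -14\right) - 74\right)^{2} = \left(\left(-88 + 14\right) - 74\right)^{2} = \left(-74 - 74\right)^{2} = \left(-148\right)^{2} = 21904$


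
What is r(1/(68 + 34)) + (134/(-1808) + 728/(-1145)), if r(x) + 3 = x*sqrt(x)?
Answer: -3840067/1035080 + sqrt(102)/10404 ≈ -3.7090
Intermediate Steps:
r(x) = -3 + x**(3/2) (r(x) = -3 + x*sqrt(x) = -3 + x**(3/2))
r(1/(68 + 34)) + (134/(-1808) + 728/(-1145)) = (-3 + (1/(68 + 34))**(3/2)) + (134/(-1808) + 728/(-1145)) = (-3 + (1/102)**(3/2)) + (134*(-1/1808) + 728*(-1/1145)) = (-3 + (1/102)**(3/2)) + (-67/904 - 728/1145) = (-3 + sqrt(102)/10404) - 734827/1035080 = -3840067/1035080 + sqrt(102)/10404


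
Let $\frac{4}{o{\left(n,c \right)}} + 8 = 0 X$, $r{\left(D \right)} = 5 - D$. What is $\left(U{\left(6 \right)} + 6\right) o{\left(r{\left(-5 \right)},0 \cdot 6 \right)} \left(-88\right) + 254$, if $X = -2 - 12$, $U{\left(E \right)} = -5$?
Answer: $298$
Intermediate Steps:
$X = -14$ ($X = -2 - 12 = -14$)
$o{\left(n,c \right)} = - \frac{1}{2}$ ($o{\left(n,c \right)} = \frac{4}{-8 + 0 \left(-14\right)} = \frac{4}{-8 + 0} = \frac{4}{-8} = 4 \left(- \frac{1}{8}\right) = - \frac{1}{2}$)
$\left(U{\left(6 \right)} + 6\right) o{\left(r{\left(-5 \right)},0 \cdot 6 \right)} \left(-88\right) + 254 = \left(-5 + 6\right) \left(- \frac{1}{2}\right) \left(-88\right) + 254 = 1 \left(- \frac{1}{2}\right) \left(-88\right) + 254 = \left(- \frac{1}{2}\right) \left(-88\right) + 254 = 44 + 254 = 298$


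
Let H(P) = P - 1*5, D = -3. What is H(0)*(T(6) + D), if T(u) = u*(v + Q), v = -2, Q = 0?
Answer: 75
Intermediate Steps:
T(u) = -2*u (T(u) = u*(-2 + 0) = u*(-2) = -2*u)
H(P) = -5 + P (H(P) = P - 5 = -5 + P)
H(0)*(T(6) + D) = (-5 + 0)*(-2*6 - 3) = -5*(-12 - 3) = -5*(-15) = 75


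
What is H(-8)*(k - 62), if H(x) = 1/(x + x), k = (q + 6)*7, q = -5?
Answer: 55/16 ≈ 3.4375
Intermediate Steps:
k = 7 (k = (-5 + 6)*7 = 1*7 = 7)
H(x) = 1/(2*x)
H(-8)*(k - 62) = ((½)/(-8))*(7 - 62) = ((½)*(-⅛))*(-55) = -1/16*(-55) = 55/16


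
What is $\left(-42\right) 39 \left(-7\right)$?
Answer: $11466$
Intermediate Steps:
$\left(-42\right) 39 \left(-7\right) = \left(-1638\right) \left(-7\right) = 11466$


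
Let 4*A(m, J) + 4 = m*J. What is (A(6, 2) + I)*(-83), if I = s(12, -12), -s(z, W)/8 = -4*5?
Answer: -13446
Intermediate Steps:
s(z, W) = 160 (s(z, W) = -(-32)*5 = -8*(-20) = 160)
A(m, J) = -1 + J*m/4 (A(m, J) = -1 + (m*J)/4 = -1 + (J*m)/4 = -1 + J*m/4)
I = 160
(A(6, 2) + I)*(-83) = ((-1 + (¼)*2*6) + 160)*(-83) = ((-1 + 3) + 160)*(-83) = (2 + 160)*(-83) = 162*(-83) = -13446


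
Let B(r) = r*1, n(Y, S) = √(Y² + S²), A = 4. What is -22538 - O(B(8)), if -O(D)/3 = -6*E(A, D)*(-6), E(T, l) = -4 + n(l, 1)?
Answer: -22970 + 108*√65 ≈ -22099.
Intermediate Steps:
n(Y, S) = √(S² + Y²)
B(r) = r
E(T, l) = -4 + √(1 + l²) (E(T, l) = -4 + √(1² + l²) = -4 + √(1 + l²))
O(D) = 432 - 108*√(1 + D²) (O(D) = -3*(-6*(-4 + √(1 + D²)))*(-6) = -3*(24 - 6*√(1 + D²))*(-6) = -3*(-144 + 36*√(1 + D²)) = 432 - 108*√(1 + D²))
-22538 - O(B(8)) = -22538 - (432 - 108*√(1 + 8²)) = -22538 - (432 - 108*√(1 + 64)) = -22538 - (432 - 108*√65) = -22538 + (-432 + 108*√65) = -22970 + 108*√65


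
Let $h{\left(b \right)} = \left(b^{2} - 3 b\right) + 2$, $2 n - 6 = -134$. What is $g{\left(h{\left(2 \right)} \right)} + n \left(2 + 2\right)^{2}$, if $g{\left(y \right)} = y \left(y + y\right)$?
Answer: $-1024$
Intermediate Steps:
$n = -64$ ($n = 3 + \frac{1}{2} \left(-134\right) = 3 - 67 = -64$)
$h{\left(b \right)} = 2 + b^{2} - 3 b$
$g{\left(y \right)} = 2 y^{2}$ ($g{\left(y \right)} = y 2 y = 2 y^{2}$)
$g{\left(h{\left(2 \right)} \right)} + n \left(2 + 2\right)^{2} = 2 \left(2 + 2^{2} - 6\right)^{2} - 64 \left(2 + 2\right)^{2} = 2 \left(2 + 4 - 6\right)^{2} - 64 \cdot 4^{2} = 2 \cdot 0^{2} - 1024 = 2 \cdot 0 - 1024 = 0 - 1024 = -1024$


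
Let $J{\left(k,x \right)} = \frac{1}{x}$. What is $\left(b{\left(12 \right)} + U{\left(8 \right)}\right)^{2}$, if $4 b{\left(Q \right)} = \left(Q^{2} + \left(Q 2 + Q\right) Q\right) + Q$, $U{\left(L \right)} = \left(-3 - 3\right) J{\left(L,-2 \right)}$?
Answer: $22500$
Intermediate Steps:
$U{\left(L \right)} = 3$ ($U{\left(L \right)} = \frac{-3 - 3}{-2} = \left(-6\right) \left(- \frac{1}{2}\right) = 3$)
$b{\left(Q \right)} = Q^{2} + \frac{Q}{4}$ ($b{\left(Q \right)} = \frac{\left(Q^{2} + \left(Q 2 + Q\right) Q\right) + Q}{4} = \frac{\left(Q^{2} + \left(2 Q + Q\right) Q\right) + Q}{4} = \frac{\left(Q^{2} + 3 Q Q\right) + Q}{4} = \frac{\left(Q^{2} + 3 Q^{2}\right) + Q}{4} = \frac{4 Q^{2} + Q}{4} = \frac{Q + 4 Q^{2}}{4} = Q^{2} + \frac{Q}{4}$)
$\left(b{\left(12 \right)} + U{\left(8 \right)}\right)^{2} = \left(12 \left(\frac{1}{4} + 12\right) + 3\right)^{2} = \left(12 \cdot \frac{49}{4} + 3\right)^{2} = \left(147 + 3\right)^{2} = 150^{2} = 22500$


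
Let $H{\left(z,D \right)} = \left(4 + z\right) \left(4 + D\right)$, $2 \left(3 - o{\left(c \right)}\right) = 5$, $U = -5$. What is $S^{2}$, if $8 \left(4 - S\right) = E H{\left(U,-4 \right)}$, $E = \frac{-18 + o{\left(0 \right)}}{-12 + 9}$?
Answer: $16$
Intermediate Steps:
$o{\left(c \right)} = \frac{1}{2}$ ($o{\left(c \right)} = 3 - \frac{5}{2} = \frac{1}{2}$)
$E = \frac{35}{6}$ ($E = \frac{-18 + \frac{1}{2}}{-12 + 9} = - \frac{35}{2 \left(-3\right)} = \left(- \frac{35}{2}\right) \left(- \frac{1}{3}\right) = \frac{35}{6} \approx 5.8333$)
$H{\left(z,D \right)} = \left(4 + D\right) \left(4 + z\right)$
$S = 4$ ($S = 4 - \frac{\frac{35}{6} \left(16 + 4 \left(-4\right) + 4 \left(-5\right) - -20\right)}{8} = 4 - \frac{\frac{35}{6} \left(16 - 16 - 20 + 20\right)}{8} = 4 - \frac{\frac{35}{6} \cdot 0}{8} = 4 - 0 = 4 + 0 = 4$)
$S^{2} = 4^{2} = 16$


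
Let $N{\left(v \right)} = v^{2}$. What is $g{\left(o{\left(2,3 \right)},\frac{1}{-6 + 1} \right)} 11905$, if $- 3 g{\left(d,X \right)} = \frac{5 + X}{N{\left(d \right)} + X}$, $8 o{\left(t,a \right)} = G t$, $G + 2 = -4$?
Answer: $- \frac{380960}{41} \approx -9291.7$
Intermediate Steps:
$G = -6$ ($G = -2 - 4 = -6$)
$o{\left(t,a \right)} = - \frac{3 t}{4}$ ($o{\left(t,a \right)} = \frac{\left(-6\right) t}{8} = - \frac{3 t}{4}$)
$g{\left(d,X \right)} = - \frac{5 + X}{3 \left(X + d^{2}\right)}$ ($g{\left(d,X \right)} = - \frac{\left(5 + X\right) \frac{1}{d^{2} + X}}{3} = - \frac{\left(5 + X\right) \frac{1}{X + d^{2}}}{3} = - \frac{\frac{1}{X + d^{2}} \left(5 + X\right)}{3} = - \frac{5 + X}{3 \left(X + d^{2}\right)}$)
$g{\left(o{\left(2,3 \right)},\frac{1}{-6 + 1} \right)} 11905 = \frac{-5 - \frac{1}{-6 + 1}}{3 \left(\frac{1}{-6 + 1} + \left(\left(- \frac{3}{4}\right) 2\right)^{2}\right)} 11905 = \frac{-5 - \frac{1}{-5}}{3 \left(\frac{1}{-5} + \left(- \frac{3}{2}\right)^{2}\right)} 11905 = \frac{-5 - - \frac{1}{5}}{3 \left(- \frac{1}{5} + \frac{9}{4}\right)} 11905 = \frac{-5 + \frac{1}{5}}{3 \cdot \frac{41}{20}} \cdot 11905 = \frac{1}{3} \cdot \frac{20}{41} \left(- \frac{24}{5}\right) 11905 = \left(- \frac{32}{41}\right) 11905 = - \frac{380960}{41}$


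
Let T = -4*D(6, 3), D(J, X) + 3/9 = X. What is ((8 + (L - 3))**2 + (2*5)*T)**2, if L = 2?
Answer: 29929/9 ≈ 3325.4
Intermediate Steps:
D(J, X) = -1/3 + X
T = -32/3 (T = -4*(-1/3 + 3) = -4*8/3 = -32/3 ≈ -10.667)
((8 + (L - 3))**2 + (2*5)*T)**2 = ((8 + (2 - 3))**2 + (2*5)*(-32/3))**2 = ((8 - 1)**2 + 10*(-32/3))**2 = (7**2 - 320/3)**2 = (49 - 320/3)**2 = (-173/3)**2 = 29929/9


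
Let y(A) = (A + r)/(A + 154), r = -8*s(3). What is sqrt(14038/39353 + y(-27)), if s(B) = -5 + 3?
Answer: sqrt(6746786973633)/4997831 ≈ 0.51972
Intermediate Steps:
s(B) = -2
r = 16 (r = -8*(-2) = 16)
y(A) = (16 + A)/(154 + A) (y(A) = (A + 16)/(A + 154) = (16 + A)/(154 + A))
sqrt(14038/39353 + y(-27)) = sqrt(14038/39353 + (16 - 27)/(154 - 27)) = sqrt(14038*(1/39353) - 11/127) = sqrt(14038/39353 + (1/127)*(-11)) = sqrt(14038/39353 - 11/127) = sqrt(1349943/4997831) = sqrt(6746786973633)/4997831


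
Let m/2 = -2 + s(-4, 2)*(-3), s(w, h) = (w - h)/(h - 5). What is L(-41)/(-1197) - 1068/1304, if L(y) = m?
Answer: -314383/390222 ≈ -0.80565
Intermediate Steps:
s(w, h) = (w - h)/(-5 + h)
m = -16 (m = 2*(-2 + ((-4 - 1*2)/(-5 + 2))*(-3)) = 2*(-2 + ((-4 - 2)/(-3))*(-3)) = 2*(-2 - 1/3*(-6)*(-3)) = 2*(-2 + 2*(-3)) = 2*(-2 - 6) = 2*(-8) = -16)
L(y) = -16
L(-41)/(-1197) - 1068/1304 = -16/(-1197) - 1068/1304 = -16*(-1/1197) - 1068*1/1304 = 16/1197 - 267/326 = -314383/390222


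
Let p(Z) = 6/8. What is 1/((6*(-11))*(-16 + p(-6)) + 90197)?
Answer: 2/182407 ≈ 1.0964e-5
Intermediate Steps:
p(Z) = ¾ (p(Z) = 6*(⅛) = ¾)
1/((6*(-11))*(-16 + p(-6)) + 90197) = 1/((6*(-11))*(-16 + ¾) + 90197) = 1/(-66*(-61/4) + 90197) = 1/(2013/2 + 90197) = 1/(182407/2) = 2/182407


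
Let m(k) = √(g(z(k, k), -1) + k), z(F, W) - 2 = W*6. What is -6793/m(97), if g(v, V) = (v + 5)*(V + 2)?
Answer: -6793*√14/98 ≈ -259.36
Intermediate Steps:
z(F, W) = 2 + 6*W (z(F, W) = 2 + W*6 = 2 + 6*W)
g(v, V) = (2 + V)*(5 + v) (g(v, V) = (5 + v)*(2 + V) = (2 + V)*(5 + v))
m(k) = √(7 + 7*k) (m(k) = √((10 + 2*(2 + 6*k) + 5*(-1) - (2 + 6*k)) + k) = √((10 + (4 + 12*k) - 5 + (-2 - 6*k)) + k) = √((7 + 6*k) + k) = √(7 + 7*k))
-6793/m(97) = -6793/√(7 + 7*97) = -6793/√(7 + 679) = -6793*√14/98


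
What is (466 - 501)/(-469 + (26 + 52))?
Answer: 35/391 ≈ 0.089514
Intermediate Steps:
(466 - 501)/(-469 + (26 + 52)) = -35/(-469 + 78) = -35/(-391) = -35*(-1/391) = 35/391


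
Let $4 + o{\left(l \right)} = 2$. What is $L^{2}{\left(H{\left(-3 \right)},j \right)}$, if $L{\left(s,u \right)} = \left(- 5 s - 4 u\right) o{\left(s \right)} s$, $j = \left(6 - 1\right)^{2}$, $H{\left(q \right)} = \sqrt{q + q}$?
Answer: $-236400 - 24000 i \sqrt{6} \approx -2.364 \cdot 10^{5} - 58788.0 i$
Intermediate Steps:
$H{\left(q \right)} = \sqrt{2} \sqrt{q}$ ($H{\left(q \right)} = \sqrt{2 q} = \sqrt{2} \sqrt{q}$)
$o{\left(l \right)} = -2$ ($o{\left(l \right)} = -4 + 2 = -2$)
$j = 25$ ($j = 5^{2} = 25$)
$L{\left(s,u \right)} = s \left(8 u + 10 s\right)$ ($L{\left(s,u \right)} = \left(- 5 s - 4 u\right) \left(-2\right) s = \left(8 u + 10 s\right) s = s \left(8 u + 10 s\right)$)
$L^{2}{\left(H{\left(-3 \right)},j \right)} = \left(2 \sqrt{2} \sqrt{-3} \left(4 \cdot 25 + 5 \sqrt{2} \sqrt{-3}\right)\right)^{2} = \left(2 \sqrt{2} i \sqrt{3} \left(100 + 5 \sqrt{2} i \sqrt{3}\right)\right)^{2} = \left(2 i \sqrt{6} \left(100 + 5 i \sqrt{6}\right)\right)^{2} = - 24 \left(100 + 5 i \sqrt{6}\right)^{2}$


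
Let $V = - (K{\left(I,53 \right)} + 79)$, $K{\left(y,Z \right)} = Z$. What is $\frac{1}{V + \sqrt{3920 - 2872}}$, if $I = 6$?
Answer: $- \frac{33}{4094} - \frac{\sqrt{262}}{8188} \approx -0.010037$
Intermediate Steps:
$V = -132$ ($V = - (53 + 79) = \left(-1\right) 132 = -132$)
$\frac{1}{V + \sqrt{3920 - 2872}} = \frac{1}{-132 + \sqrt{3920 - 2872}} = \frac{1}{-132 + \sqrt{1048}} = \frac{1}{-132 + 2 \sqrt{262}}$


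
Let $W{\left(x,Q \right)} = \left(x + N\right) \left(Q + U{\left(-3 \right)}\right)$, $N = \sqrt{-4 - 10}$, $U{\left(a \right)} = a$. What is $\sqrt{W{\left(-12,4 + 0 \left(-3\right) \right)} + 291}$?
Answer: $\sqrt{279 + i \sqrt{14}} \approx 16.704 + 0.112 i$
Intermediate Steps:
$N = i \sqrt{14}$ ($N = \sqrt{-14} = i \sqrt{14} \approx 3.7417 i$)
$W{\left(x,Q \right)} = \left(-3 + Q\right) \left(x + i \sqrt{14}\right)$ ($W{\left(x,Q \right)} = \left(x + i \sqrt{14}\right) \left(Q - 3\right) = \left(x + i \sqrt{14}\right) \left(-3 + Q\right) = \left(-3 + Q\right) \left(x + i \sqrt{14}\right)$)
$\sqrt{W{\left(-12,4 + 0 \left(-3\right) \right)} + 291} = \sqrt{\left(\left(-3\right) \left(-12\right) + \left(4 + 0 \left(-3\right)\right) \left(-12\right) - 3 i \sqrt{14} + i \left(4 + 0 \left(-3\right)\right) \sqrt{14}\right) + 291} = \sqrt{\left(36 + \left(4 + 0\right) \left(-12\right) - 3 i \sqrt{14} + i \left(4 + 0\right) \sqrt{14}\right) + 291} = \sqrt{\left(36 + 4 \left(-12\right) - 3 i \sqrt{14} + i 4 \sqrt{14}\right) + 291} = \sqrt{\left(36 - 48 - 3 i \sqrt{14} + 4 i \sqrt{14}\right) + 291} = \sqrt{\left(-12 + i \sqrt{14}\right) + 291} = \sqrt{279 + i \sqrt{14}}$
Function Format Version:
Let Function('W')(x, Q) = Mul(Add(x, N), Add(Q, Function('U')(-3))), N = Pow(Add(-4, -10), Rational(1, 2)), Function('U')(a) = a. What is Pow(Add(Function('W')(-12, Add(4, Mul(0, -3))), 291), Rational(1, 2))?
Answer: Pow(Add(279, Mul(I, Pow(14, Rational(1, 2)))), Rational(1, 2)) ≈ Add(16.704, Mul(0.1120, I))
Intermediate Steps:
N = Mul(I, Pow(14, Rational(1, 2))) (N = Pow(-14, Rational(1, 2)) = Mul(I, Pow(14, Rational(1, 2))) ≈ Mul(3.7417, I))
Function('W')(x, Q) = Mul(Add(-3, Q), Add(x, Mul(I, Pow(14, Rational(1, 2))))) (Function('W')(x, Q) = Mul(Add(x, Mul(I, Pow(14, Rational(1, 2)))), Add(Q, -3)) = Mul(Add(x, Mul(I, Pow(14, Rational(1, 2)))), Add(-3, Q)) = Mul(Add(-3, Q), Add(x, Mul(I, Pow(14, Rational(1, 2))))))
Pow(Add(Function('W')(-12, Add(4, Mul(0, -3))), 291), Rational(1, 2)) = Pow(Add(Add(Mul(-3, -12), Mul(Add(4, Mul(0, -3)), -12), Mul(-3, I, Pow(14, Rational(1, 2))), Mul(I, Add(4, Mul(0, -3)), Pow(14, Rational(1, 2)))), 291), Rational(1, 2)) = Pow(Add(Add(36, Mul(Add(4, 0), -12), Mul(-3, I, Pow(14, Rational(1, 2))), Mul(I, Add(4, 0), Pow(14, Rational(1, 2)))), 291), Rational(1, 2)) = Pow(Add(Add(36, Mul(4, -12), Mul(-3, I, Pow(14, Rational(1, 2))), Mul(I, 4, Pow(14, Rational(1, 2)))), 291), Rational(1, 2)) = Pow(Add(Add(36, -48, Mul(-3, I, Pow(14, Rational(1, 2))), Mul(4, I, Pow(14, Rational(1, 2)))), 291), Rational(1, 2)) = Pow(Add(Add(-12, Mul(I, Pow(14, Rational(1, 2)))), 291), Rational(1, 2)) = Pow(Add(279, Mul(I, Pow(14, Rational(1, 2)))), Rational(1, 2))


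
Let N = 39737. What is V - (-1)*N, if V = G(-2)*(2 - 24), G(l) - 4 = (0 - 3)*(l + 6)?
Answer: 39913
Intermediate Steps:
G(l) = -14 - 3*l (G(l) = 4 + (0 - 3)*(l + 6) = 4 - 3*(6 + l) = 4 + (-18 - 3*l) = -14 - 3*l)
V = 176 (V = (-14 - 3*(-2))*(2 - 24) = (-14 + 6)*(-22) = -8*(-22) = 176)
V - (-1)*N = 176 - (-1)*39737 = 176 - 1*(-39737) = 176 + 39737 = 39913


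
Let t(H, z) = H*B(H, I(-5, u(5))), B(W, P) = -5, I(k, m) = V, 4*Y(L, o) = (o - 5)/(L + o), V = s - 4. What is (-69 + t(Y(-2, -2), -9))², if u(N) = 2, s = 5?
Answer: 1297321/256 ≈ 5067.7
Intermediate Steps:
V = 1 (V = 5 - 4 = 1)
Y(L, o) = (-5 + o)/(4*(L + o)) (Y(L, o) = ((o - 5)/(L + o))/4 = ((-5 + o)/(L + o))/4 = (-5 + o)/(4*(L + o)))
I(k, m) = 1
t(H, z) = -5*H (t(H, z) = H*(-5) = -5*H)
(-69 + t(Y(-2, -2), -9))² = (-69 - 5*(-5 - 2)/(4*(-2 - 2)))² = (-69 - 5*(-7)/(4*(-4)))² = (-69 - 5*(-1)*(-7)/(4*4))² = (-69 - 5*7/16)² = (-69 - 35/16)² = (-1139/16)² = 1297321/256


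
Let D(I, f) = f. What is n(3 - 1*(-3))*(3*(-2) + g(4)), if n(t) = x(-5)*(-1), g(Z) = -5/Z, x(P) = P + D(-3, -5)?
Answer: -145/2 ≈ -72.500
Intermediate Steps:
x(P) = -5 + P (x(P) = P - 5 = -5 + P)
n(t) = 10 (n(t) = (-5 - 5)*(-1) = -10*(-1) = 10)
n(3 - 1*(-3))*(3*(-2) + g(4)) = 10*(3*(-2) - 5/4) = 10*(-6 - 5*¼) = 10*(-6 - 5/4) = 10*(-29/4) = -145/2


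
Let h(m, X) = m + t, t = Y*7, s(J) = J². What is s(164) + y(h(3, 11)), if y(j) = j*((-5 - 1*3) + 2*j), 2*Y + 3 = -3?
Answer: 27688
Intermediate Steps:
Y = -3 (Y = -3/2 + (½)*(-3) = -3/2 - 3/2 = -3)
t = -21 (t = -3*7 = -21)
h(m, X) = -21 + m (h(m, X) = m - 21 = -21 + m)
y(j) = j*(-8 + 2*j) (y(j) = j*((-5 - 3) + 2*j) = j*(-8 + 2*j))
s(164) + y(h(3, 11)) = 164² + 2*(-21 + 3)*(-4 + (-21 + 3)) = 26896 + 2*(-18)*(-4 - 18) = 26896 + 2*(-18)*(-22) = 26896 + 792 = 27688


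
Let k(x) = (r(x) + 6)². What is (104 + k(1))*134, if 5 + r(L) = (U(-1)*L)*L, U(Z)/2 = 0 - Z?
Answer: 15142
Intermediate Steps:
U(Z) = -2*Z (U(Z) = 2*(0 - Z) = 2*(-Z) = -2*Z)
r(L) = -5 + 2*L² (r(L) = -5 + ((-2*(-1))*L)*L = -5 + (2*L)*L = -5 + 2*L²)
k(x) = (1 + 2*x²)² (k(x) = ((-5 + 2*x²) + 6)² = (1 + 2*x²)²)
(104 + k(1))*134 = (104 + (1 + 2*1²)²)*134 = (104 + (1 + 2*1)²)*134 = (104 + (1 + 2)²)*134 = (104 + 3²)*134 = (104 + 9)*134 = 113*134 = 15142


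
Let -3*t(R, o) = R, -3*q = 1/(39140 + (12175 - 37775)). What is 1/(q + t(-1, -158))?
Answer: 13540/4513 ≈ 3.0002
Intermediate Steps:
q = -1/40620 (q = -1/(3*(39140 + (12175 - 37775))) = -1/(3*(39140 - 25600)) = -1/3/13540 = -1/3*1/13540 = -1/40620 ≈ -2.4618e-5)
t(R, o) = -R/3
1/(q + t(-1, -158)) = 1/(-1/40620 - 1/3*(-1)) = 1/(-1/40620 + 1/3) = 1/(4513/13540) = 13540/4513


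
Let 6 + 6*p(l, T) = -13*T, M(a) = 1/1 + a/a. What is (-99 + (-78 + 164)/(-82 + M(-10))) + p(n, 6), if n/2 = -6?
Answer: -4563/40 ≈ -114.07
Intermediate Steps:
n = -12 (n = 2*(-6) = -12)
M(a) = 2 (M(a) = 1*1 + 1 = 1 + 1 = 2)
p(l, T) = -1 - 13*T/6 (p(l, T) = -1 + (-13*T)/6 = -1 - 13*T/6)
(-99 + (-78 + 164)/(-82 + M(-10))) + p(n, 6) = (-99 + (-78 + 164)/(-82 + 2)) + (-1 - 13/6*6) = (-99 + 86/(-80)) + (-1 - 13) = (-99 + 86*(-1/80)) - 14 = (-99 - 43/40) - 14 = -4003/40 - 14 = -4563/40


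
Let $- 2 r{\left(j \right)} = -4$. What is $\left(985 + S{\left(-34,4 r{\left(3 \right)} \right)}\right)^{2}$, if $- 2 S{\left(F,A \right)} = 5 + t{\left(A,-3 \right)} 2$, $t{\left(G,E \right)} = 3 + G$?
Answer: $\frac{3775249}{4} \approx 9.4381 \cdot 10^{5}$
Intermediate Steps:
$r{\left(j \right)} = 2$ ($r{\left(j \right)} = \left(- \frac{1}{2}\right) \left(-4\right) = 2$)
$S{\left(F,A \right)} = - \frac{11}{2} - A$ ($S{\left(F,A \right)} = - \frac{5 + \left(3 + A\right) 2}{2} = - \frac{5 + \left(6 + 2 A\right)}{2} = - \frac{11 + 2 A}{2} = - \frac{11}{2} - A$)
$\left(985 + S{\left(-34,4 r{\left(3 \right)} \right)}\right)^{2} = \left(985 - \left(\frac{11}{2} + 4 \cdot 2\right)\right)^{2} = \left(985 - \frac{27}{2}\right)^{2} = \left(\frac{1943}{2}\right)^{2} = \frac{3775249}{4}$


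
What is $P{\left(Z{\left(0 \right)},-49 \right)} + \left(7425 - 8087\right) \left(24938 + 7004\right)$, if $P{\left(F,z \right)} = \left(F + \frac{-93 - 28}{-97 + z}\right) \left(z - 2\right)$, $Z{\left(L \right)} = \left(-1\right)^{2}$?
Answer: $- \frac{3087271801}{146} \approx -2.1146 \cdot 10^{7}$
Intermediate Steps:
$Z{\left(L \right)} = 1$
$P{\left(F,z \right)} = \left(-2 + z\right) \left(F - \frac{121}{-97 + z}\right)$ ($P{\left(F,z \right)} = \left(F - \frac{121}{-97 + z}\right) \left(-2 + z\right) = \left(-2 + z\right) \left(F - \frac{121}{-97 + z}\right)$)
$P{\left(Z{\left(0 \right)},-49 \right)} + \left(7425 - 8087\right) \left(24938 + 7004\right) = \frac{242 - -5929 + 194 \cdot 1 + 1 \left(-49\right)^{2} - 99 \left(-49\right)}{-97 - 49} + \left(7425 - 8087\right) \left(24938 + 7004\right) = \frac{242 + 5929 + 194 + 1 \cdot 2401 + 4851}{-146} - 21145604 = - \frac{242 + 5929 + 194 + 2401 + 4851}{146} - 21145604 = \left(- \frac{1}{146}\right) 13617 - 21145604 = - \frac{13617}{146} - 21145604 = - \frac{3087271801}{146}$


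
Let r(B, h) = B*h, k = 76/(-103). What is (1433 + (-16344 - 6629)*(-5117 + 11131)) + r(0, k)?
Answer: -138158189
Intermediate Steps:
k = -76/103 (k = 76*(-1/103) = -76/103 ≈ -0.73786)
(1433 + (-16344 - 6629)*(-5117 + 11131)) + r(0, k) = (1433 + (-16344 - 6629)*(-5117 + 11131)) + 0*(-76/103) = (1433 - 22973*6014) + 0 = (1433 - 138159622) + 0 = -138158189 + 0 = -138158189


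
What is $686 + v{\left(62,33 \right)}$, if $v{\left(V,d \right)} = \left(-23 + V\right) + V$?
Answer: $787$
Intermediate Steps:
$v{\left(V,d \right)} = -23 + 2 V$
$686 + v{\left(62,33 \right)} = 686 + \left(-23 + 2 \cdot 62\right) = 686 + \left(-23 + 124\right) = 686 + 101 = 787$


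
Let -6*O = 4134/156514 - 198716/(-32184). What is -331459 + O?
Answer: -1252234438986373/3777934932 ≈ -3.3146e+5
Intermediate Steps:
O = -3904360585/3777934932 (O = -(4134/156514 - 198716/(-32184))/6 = -(4134*(1/156514) - 198716*(-1/32184))/6 = -(2067/78257 + 49679/8046)/6 = -⅙*3904360585/629655822 = -3904360585/3777934932 ≈ -1.0335)
-331459 + O = -331459 - 3904360585/3777934932 = -1252234438986373/3777934932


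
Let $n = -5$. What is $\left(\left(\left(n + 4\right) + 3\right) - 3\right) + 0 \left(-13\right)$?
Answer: $-1$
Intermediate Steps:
$\left(\left(\left(n + 4\right) + 3\right) - 3\right) + 0 \left(-13\right) = \left(\left(\left(-5 + 4\right) + 3\right) - 3\right) + 0 \left(-13\right) = \left(\left(-1 + 3\right) - 3\right) + 0 = \left(2 - 3\right) + 0 = -1 + 0 = -1$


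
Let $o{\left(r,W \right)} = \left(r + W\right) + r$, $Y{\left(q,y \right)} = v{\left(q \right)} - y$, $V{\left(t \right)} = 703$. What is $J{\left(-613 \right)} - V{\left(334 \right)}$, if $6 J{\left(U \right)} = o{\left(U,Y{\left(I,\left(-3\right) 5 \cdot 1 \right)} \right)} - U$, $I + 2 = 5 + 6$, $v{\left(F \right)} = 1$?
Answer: $- \frac{1605}{2} \approx -802.5$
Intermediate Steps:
$I = 9$ ($I = -2 + \left(5 + 6\right) = -2 + 11 = 9$)
$Y{\left(q,y \right)} = 1 - y$
$o{\left(r,W \right)} = W + 2 r$ ($o{\left(r,W \right)} = \left(W + r\right) + r = W + 2 r$)
$J{\left(U \right)} = \frac{8}{3} + \frac{U}{6}$ ($J{\left(U \right)} = \frac{\left(\left(1 - \left(-3\right) 5 \cdot 1\right) + 2 U\right) - U}{6} = \frac{\left(\left(1 - \left(-15\right) 1\right) + 2 U\right) - U}{6} = \frac{\left(\left(1 - -15\right) + 2 U\right) - U}{6} = \frac{\left(\left(1 + 15\right) + 2 U\right) - U}{6} = \frac{\left(16 + 2 U\right) - U}{6} = \frac{16 + U}{6} = \frac{8}{3} + \frac{U}{6}$)
$J{\left(-613 \right)} - V{\left(334 \right)} = \left(\frac{8}{3} + \frac{1}{6} \left(-613\right)\right) - 703 = \left(\frac{8}{3} - \frac{613}{6}\right) - 703 = - \frac{199}{2} - 703 = - \frac{1605}{2}$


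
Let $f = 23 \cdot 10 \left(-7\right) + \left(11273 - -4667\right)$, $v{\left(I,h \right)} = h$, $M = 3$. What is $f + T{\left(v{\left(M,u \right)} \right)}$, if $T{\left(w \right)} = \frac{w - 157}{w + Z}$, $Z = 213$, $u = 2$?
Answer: $\frac{616159}{43} \approx 14329.0$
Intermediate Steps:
$T{\left(w \right)} = \frac{-157 + w}{213 + w}$ ($T{\left(w \right)} = \frac{w - 157}{w + 213} = \frac{-157 + w}{213 + w}$)
$f = 14330$ ($f = 230 \left(-7\right) + \left(11273 + 4667\right) = -1610 + 15940 = 14330$)
$f + T{\left(v{\left(M,u \right)} \right)} = 14330 + \frac{-157 + 2}{213 + 2} = 14330 + \frac{1}{215} \left(-155\right) = 14330 - \frac{31}{43} = \frac{616159}{43}$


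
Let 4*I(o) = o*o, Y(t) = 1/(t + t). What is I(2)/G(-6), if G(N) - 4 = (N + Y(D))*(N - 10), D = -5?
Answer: 5/508 ≈ 0.0098425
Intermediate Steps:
Y(t) = 1/(2*t)
G(N) = 4 + (-10 + N)*(-1/10 + N) (G(N) = 4 + (N + (1/2)/(-5))*(N - 10) = 4 + (N + (1/2)*(-1/5))*(-10 + N) = 4 + (N - 1/10)*(-10 + N) = 4 + (-1/10 + N)*(-10 + N) = 4 + (-10 + N)*(-1/10 + N))
I(o) = o**2/4 (I(o) = (o*o)/4 = o**2/4)
I(2)/G(-6) = ((1/4)*2**2)/(5 + (-6)**2 - 101/10*(-6)) = ((1/4)*4)/(5 + 36 + 303/5) = 1/(508/5) = 1*(5/508) = 5/508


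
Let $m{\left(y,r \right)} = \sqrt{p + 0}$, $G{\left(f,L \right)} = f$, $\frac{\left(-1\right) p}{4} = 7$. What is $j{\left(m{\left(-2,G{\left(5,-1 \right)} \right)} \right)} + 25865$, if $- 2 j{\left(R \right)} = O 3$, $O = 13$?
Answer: $\frac{51691}{2} \approx 25846.0$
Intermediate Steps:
$p = -28$ ($p = \left(-4\right) 7 = -28$)
$m{\left(y,r \right)} = 2 i \sqrt{7}$ ($m{\left(y,r \right)} = \sqrt{-28 + 0} = \sqrt{-28} = 2 i \sqrt{7}$)
$j{\left(R \right)} = - \frac{39}{2}$ ($j{\left(R \right)} = - \frac{13 \cdot 3}{2} = \left(- \frac{1}{2}\right) 39 = - \frac{39}{2}$)
$j{\left(m{\left(-2,G{\left(5,-1 \right)} \right)} \right)} + 25865 = - \frac{39}{2} + 25865 = \frac{51691}{2}$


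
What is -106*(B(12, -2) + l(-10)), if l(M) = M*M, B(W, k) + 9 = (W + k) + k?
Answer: -10494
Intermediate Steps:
B(W, k) = -9 + W + 2*k (B(W, k) = -9 + ((W + k) + k) = -9 + (W + 2*k) = -9 + W + 2*k)
l(M) = M**2
-106*(B(12, -2) + l(-10)) = -106*((-9 + 12 + 2*(-2)) + (-10)**2) = -106*((-9 + 12 - 4) + 100) = -106*(-1 + 100) = -106*99 = -10494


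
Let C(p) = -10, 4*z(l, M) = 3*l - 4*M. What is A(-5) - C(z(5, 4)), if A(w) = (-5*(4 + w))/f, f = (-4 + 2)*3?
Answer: 55/6 ≈ 9.1667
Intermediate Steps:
z(l, M) = -M + 3*l/4 (z(l, M) = (3*l - 4*M)/4 = (-4*M + 3*l)/4 = -M + 3*l/4)
f = -6 (f = -2*3 = -6)
A(w) = 10/3 + 5*w/6 (A(w) = -5*(4 + w)/(-6) = (-20 - 5*w)*(-⅙) = 10/3 + 5*w/6)
A(-5) - C(z(5, 4)) = (10/3 + (⅚)*(-5)) - 1*(-10) = (10/3 - 25/6) + 10 = -⅚ + 10 = 55/6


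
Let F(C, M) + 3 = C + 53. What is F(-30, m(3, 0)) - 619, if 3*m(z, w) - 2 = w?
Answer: -599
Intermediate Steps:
m(z, w) = ⅔ + w/3
F(C, M) = 50 + C (F(C, M) = -3 + (C + 53) = -3 + (53 + C) = 50 + C)
F(-30, m(3, 0)) - 619 = (50 - 30) - 619 = 20 - 619 = -599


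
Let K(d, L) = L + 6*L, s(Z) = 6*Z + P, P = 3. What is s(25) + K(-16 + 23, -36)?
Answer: -99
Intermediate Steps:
s(Z) = 3 + 6*Z (s(Z) = 6*Z + 3 = 3 + 6*Z)
K(d, L) = 7*L
s(25) + K(-16 + 23, -36) = (3 + 6*25) + 7*(-36) = (3 + 150) - 252 = 153 - 252 = -99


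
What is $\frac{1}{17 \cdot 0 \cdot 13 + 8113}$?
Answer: $\frac{1}{8113} \approx 0.00012326$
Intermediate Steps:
$\frac{1}{17 \cdot 0 \cdot 13 + 8113} = \frac{1}{0 \cdot 13 + 8113} = \frac{1}{0 + 8113} = \frac{1}{8113}$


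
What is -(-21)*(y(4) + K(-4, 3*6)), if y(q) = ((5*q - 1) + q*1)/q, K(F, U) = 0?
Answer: 483/4 ≈ 120.75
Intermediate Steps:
y(q) = (-1 + 6*q)/q (y(q) = ((-1 + 5*q) + q)/q = (-1 + 6*q)/q)
-(-21)*(y(4) + K(-4, 3*6)) = -(-21)*((6 - 1/4) + 0) = -(-21)*((6 - 1*¼) + 0) = -(-21)*((6 - ¼) + 0) = -(-21)*(23/4 + 0) = -(-21)*23/4 = -1*(-483/4) = 483/4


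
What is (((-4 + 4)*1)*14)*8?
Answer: 0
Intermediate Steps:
(((-4 + 4)*1)*14)*8 = ((0*1)*14)*8 = (0*14)*8 = 0*8 = 0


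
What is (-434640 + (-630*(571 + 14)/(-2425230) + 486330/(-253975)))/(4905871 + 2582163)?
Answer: -594925851064977/10249417751397410 ≈ -0.058045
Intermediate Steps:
(-434640 + (-630*(571 + 14)/(-2425230) + 486330/(-253975)))/(4905871 + 2582163) = (-434640 + (-630*585*(-1/2425230) + 486330*(-1/253975)))/7488034 = (-434640 + (-368550*(-1/2425230) - 97266/50795))*(1/7488034) = (-434640 + (4095/26947 - 97266/50795))*(1/7488034) = (-434640 - 2413021377/1368772865)*(1/7488034) = -594925851064977/1368772865*1/7488034 = -594925851064977/10249417751397410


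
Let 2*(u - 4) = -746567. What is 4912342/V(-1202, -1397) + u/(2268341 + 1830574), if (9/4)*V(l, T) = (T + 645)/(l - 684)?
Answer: 9493780862470919/342487120 ≈ 2.7720e+7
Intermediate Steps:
u = -746559/2 (u = 4 + (½)*(-746567) = 4 - 746567/2 = -746559/2 ≈ -3.7328e+5)
V(l, T) = 4*(645 + T)/(9*(-684 + l)) (V(l, T) = 4*((T + 645)/(l - 684))/9 = 4*((645 + T)/(-684 + l))/9 = 4*(645 + T)/(9*(-684 + l)))
4912342/V(-1202, -1397) + u/(2268341 + 1830574) = 4912342/((4*(645 - 1397)/(9*(-684 - 1202)))) - 746559/(2*(2268341 + 1830574)) = 4912342/(((4/9)*(-752)/(-1886))) - 746559/2/4098915 = 4912342/(((4/9)*(-1/1886)*(-752))) - 746559/2*1/4098915 = 4912342/(1504/8487) - 82951/910870 = 4912342*(8487/1504) - 82951/910870 = 20845523277/752 - 82951/910870 = 9493780862470919/342487120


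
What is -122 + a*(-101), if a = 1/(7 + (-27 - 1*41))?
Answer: -7341/61 ≈ -120.34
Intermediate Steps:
a = -1/61 (a = 1/(7 + (-27 - 41)) = 1/(7 - 68) = 1/(-61) = -1/61 ≈ -0.016393)
-122 + a*(-101) = -122 - 1/61*(-101) = -122 + 101/61 = -7341/61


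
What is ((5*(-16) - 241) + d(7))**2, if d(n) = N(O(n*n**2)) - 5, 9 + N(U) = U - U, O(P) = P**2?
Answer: 112225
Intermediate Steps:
N(U) = -9 (N(U) = -9 + (U - U) = -9 + 0 = -9)
d(n) = -14 (d(n) = -9 - 5 = -14)
((5*(-16) - 241) + d(7))**2 = ((5*(-16) - 241) - 14)**2 = ((-80 - 241) - 14)**2 = (-321 - 14)**2 = (-335)**2 = 112225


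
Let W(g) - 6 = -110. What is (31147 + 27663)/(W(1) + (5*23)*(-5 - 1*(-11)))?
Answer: 29405/293 ≈ 100.36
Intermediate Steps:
W(g) = -104 (W(g) = 6 - 110 = -104)
(31147 + 27663)/(W(1) + (5*23)*(-5 - 1*(-11))) = (31147 + 27663)/(-104 + (5*23)*(-5 - 1*(-11))) = 58810/(-104 + 115*(-5 + 11)) = 58810/(-104 + 115*6) = 58810/(-104 + 690) = 58810/586 = 58810*(1/586) = 29405/293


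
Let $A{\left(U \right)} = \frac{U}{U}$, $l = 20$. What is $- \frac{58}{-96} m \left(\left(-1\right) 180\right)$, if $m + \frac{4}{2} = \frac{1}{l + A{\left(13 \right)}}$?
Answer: $\frac{5945}{28} \approx 212.32$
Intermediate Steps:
$A{\left(U \right)} = 1$
$m = - \frac{41}{21}$ ($m = -2 + \frac{1}{20 + 1} = -2 + \frac{1}{21} = - \frac{41}{21} \approx -1.9524$)
$- \frac{58}{-96} m \left(\left(-1\right) 180\right) = - \frac{58}{-96} \left(- \frac{41}{21}\right) \left(\left(-1\right) 180\right) = \left(-58\right) \left(- \frac{1}{96}\right) \left(- \frac{41}{21}\right) \left(-180\right) = \frac{29}{48} \left(- \frac{41}{21}\right) \left(-180\right) = \left(- \frac{1189}{1008}\right) \left(-180\right) = \frac{5945}{28}$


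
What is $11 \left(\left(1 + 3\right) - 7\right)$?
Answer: $-33$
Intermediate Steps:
$11 \left(\left(1 + 3\right) - 7\right) = 11 \left(4 - 7\right) = 11 \left(-3\right) = -33$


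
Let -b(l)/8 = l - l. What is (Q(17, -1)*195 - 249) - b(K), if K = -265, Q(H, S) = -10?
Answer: -2199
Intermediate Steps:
b(l) = 0 (b(l) = -8*(l - l) = -8*0 = 0)
(Q(17, -1)*195 - 249) - b(K) = (-10*195 - 249) - 1*0 = (-1950 - 249) + 0 = -2199 + 0 = -2199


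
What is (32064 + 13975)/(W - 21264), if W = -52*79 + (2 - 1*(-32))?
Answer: -46039/25338 ≈ -1.8170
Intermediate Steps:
W = -4074 (W = -4108 + (2 + 32) = -4108 + 34 = -4074)
(32064 + 13975)/(W - 21264) = (32064 + 13975)/(-4074 - 21264) = 46039/(-25338) = 46039*(-1/25338) = -46039/25338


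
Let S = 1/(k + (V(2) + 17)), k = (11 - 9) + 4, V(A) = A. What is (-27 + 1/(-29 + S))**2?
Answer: 383102329/524176 ≈ 730.87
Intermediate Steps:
k = 6 (k = 2 + 4 = 6)
S = 1/25 (S = 1/(6 + (2 + 17)) = 1/(6 + 19) = 1/25 ≈ 0.040000)
(-27 + 1/(-29 + S))**2 = (-27 + 1/(-29 + 1/25))**2 = (-27 + 1/(-724/25))**2 = (-27 - 25/724)**2 = (-19573/724)**2 = 383102329/524176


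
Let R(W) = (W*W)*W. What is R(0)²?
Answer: 0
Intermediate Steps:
R(W) = W³ (R(W) = W²*W = W³)
R(0)² = (0³)² = 0² = 0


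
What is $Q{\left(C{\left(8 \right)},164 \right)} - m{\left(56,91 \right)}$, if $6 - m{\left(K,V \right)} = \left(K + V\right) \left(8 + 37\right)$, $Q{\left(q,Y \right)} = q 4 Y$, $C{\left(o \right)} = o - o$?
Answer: $6609$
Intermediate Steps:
$C{\left(o \right)} = 0$
$Q{\left(q,Y \right)} = 4 Y q$ ($Q{\left(q,Y \right)} = 4 q Y = 4 Y q$)
$m{\left(K,V \right)} = 6 - 45 K - 45 V$ ($m{\left(K,V \right)} = 6 - \left(K + V\right) \left(8 + 37\right) = 6 - \left(K + V\right) 45 = 6 - \left(45 K + 45 V\right) = 6 - 45 K - 45 V$)
$Q{\left(C{\left(8 \right)},164 \right)} - m{\left(56,91 \right)} = 4 \cdot 164 \cdot 0 - \left(6 - 2520 - 4095\right) = 0 - \left(6 - 2520 - 4095\right) = 0 - -6609 = 0 + 6609 = 6609$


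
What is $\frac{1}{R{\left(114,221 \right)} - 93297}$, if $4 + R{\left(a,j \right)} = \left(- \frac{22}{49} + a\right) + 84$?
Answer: $- \frac{49}{4562069} \approx -1.0741 \cdot 10^{-5}$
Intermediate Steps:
$R{\left(a,j \right)} = \frac{3898}{49} + a$ ($R{\left(a,j \right)} = -4 + \left(\left(- \frac{22}{49} + a\right) + 84\right) = -4 + \left(\frac{4094}{49} + a\right) = \frac{3898}{49} + a$)
$\frac{1}{R{\left(114,221 \right)} - 93297} = \frac{1}{\left(\frac{3898}{49} + 114\right) - 93297} = \frac{1}{\frac{9484}{49} - 93297} = \frac{1}{- \frac{4562069}{49}} = - \frac{49}{4562069}$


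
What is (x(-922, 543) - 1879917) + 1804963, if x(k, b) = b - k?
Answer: -73489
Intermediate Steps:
(x(-922, 543) - 1879917) + 1804963 = ((543 - 1*(-922)) - 1879917) + 1804963 = ((543 + 922) - 1879917) + 1804963 = (1465 - 1879917) + 1804963 = -1878452 + 1804963 = -73489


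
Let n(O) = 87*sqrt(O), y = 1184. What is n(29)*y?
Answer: 103008*sqrt(29) ≈ 5.5472e+5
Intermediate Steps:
n(29)*y = (87*sqrt(29))*1184 = 103008*sqrt(29)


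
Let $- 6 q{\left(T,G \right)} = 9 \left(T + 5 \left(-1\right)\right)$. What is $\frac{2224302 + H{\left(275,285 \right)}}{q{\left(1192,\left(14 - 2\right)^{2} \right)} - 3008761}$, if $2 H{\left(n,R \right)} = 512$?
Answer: $- \frac{4449116}{6021083} \approx -0.73892$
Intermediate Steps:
$H{\left(n,R \right)} = 256$ ($H{\left(n,R \right)} = \frac{1}{2} \cdot 512 = 256$)
$q{\left(T,G \right)} = \frac{15}{2} - \frac{3 T}{2}$ ($q{\left(T,G \right)} = - \frac{9 \left(T + 5 \left(-1\right)\right)}{6} = - \frac{9 \left(T - 5\right)}{6} = - \frac{9 \left(-5 + T\right)}{6} = - \frac{-45 + 9 T}{6} = \frac{15}{2} - \frac{3 T}{2}$)
$\frac{2224302 + H{\left(275,285 \right)}}{q{\left(1192,\left(14 - 2\right)^{2} \right)} - 3008761} = \frac{2224302 + 256}{\left(\frac{15}{2} - 1788\right) - 3008761} = \frac{2224558}{\left(\frac{15}{2} - 1788\right) - 3008761} = \frac{2224558}{- \frac{3561}{2} - 3008761} = \frac{2224558}{- \frac{6021083}{2}} = 2224558 \left(- \frac{2}{6021083}\right) = - \frac{4449116}{6021083}$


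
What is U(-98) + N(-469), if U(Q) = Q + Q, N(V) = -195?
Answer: -391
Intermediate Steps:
U(Q) = 2*Q
U(-98) + N(-469) = 2*(-98) - 195 = -196 - 195 = -391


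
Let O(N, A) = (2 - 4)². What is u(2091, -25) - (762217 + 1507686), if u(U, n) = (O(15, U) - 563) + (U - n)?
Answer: -2268346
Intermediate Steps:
O(N, A) = 4 (O(N, A) = (-2)² = 4)
u(U, n) = -559 + U - n (u(U, n) = (4 - 563) + (U - n) = -559 + (U - n) = -559 + U - n)
u(2091, -25) - (762217 + 1507686) = (-559 + 2091 - 1*(-25)) - (762217 + 1507686) = (-559 + 2091 + 25) - 1*2269903 = 1557 - 2269903 = -2268346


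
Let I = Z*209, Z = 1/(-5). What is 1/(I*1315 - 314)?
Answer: -1/55281 ≈ -1.8089e-5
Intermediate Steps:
Z = -1/5 (Z = 1*(-1/5) = -1/5 ≈ -0.20000)
I = -209/5 (I = -1/5*209 = -209/5 ≈ -41.800)
1/(I*1315 - 314) = 1/(-209/5*1315 - 314) = 1/(-54967 - 314) = 1/(-55281) = -1/55281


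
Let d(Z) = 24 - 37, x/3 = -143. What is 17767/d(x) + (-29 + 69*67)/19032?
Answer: -13003147/9516 ≈ -1366.5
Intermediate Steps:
x = -429 (x = 3*(-143) = -429)
d(Z) = -13
17767/d(x) + (-29 + 69*67)/19032 = 17767/(-13) + (-29 + 69*67)/19032 = 17767*(-1/13) + (-29 + 4623)*(1/19032) = -17767/13 + 4594*(1/19032) = -17767/13 + 2297/9516 = -13003147/9516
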